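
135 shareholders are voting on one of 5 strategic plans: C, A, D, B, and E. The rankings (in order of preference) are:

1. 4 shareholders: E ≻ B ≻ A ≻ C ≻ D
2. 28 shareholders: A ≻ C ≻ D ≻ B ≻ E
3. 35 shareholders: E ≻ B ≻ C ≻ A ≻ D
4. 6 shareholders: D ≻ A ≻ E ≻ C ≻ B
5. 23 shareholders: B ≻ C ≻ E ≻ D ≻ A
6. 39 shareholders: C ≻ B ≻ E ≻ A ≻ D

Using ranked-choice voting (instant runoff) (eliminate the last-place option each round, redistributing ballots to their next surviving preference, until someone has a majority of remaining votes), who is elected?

C

Round 1: C 39, A 28, D 6, B 23, E 39. Eliminate D.
Round 2: C 39, A 34, B 23, E 39. Eliminate B.
Round 3: C 62, A 34, E 39. Eliminate A.
Round 4: C 90, E 45. C has a majority.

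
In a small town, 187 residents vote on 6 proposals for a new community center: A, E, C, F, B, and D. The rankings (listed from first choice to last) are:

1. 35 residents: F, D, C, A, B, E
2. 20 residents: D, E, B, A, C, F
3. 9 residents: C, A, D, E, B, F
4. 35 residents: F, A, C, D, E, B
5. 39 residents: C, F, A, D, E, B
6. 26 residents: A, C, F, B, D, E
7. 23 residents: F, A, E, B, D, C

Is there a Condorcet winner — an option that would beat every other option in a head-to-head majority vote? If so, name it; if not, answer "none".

none

Checking pairwise contests:
F beats A 132–55.
A beats E 167–20.
A beats C 104–83.
C beats F 94–93.
A beats B 167–20.
A beats D 132–55.
Every option loses at least one head-to-head, so there is no Condorcet winner.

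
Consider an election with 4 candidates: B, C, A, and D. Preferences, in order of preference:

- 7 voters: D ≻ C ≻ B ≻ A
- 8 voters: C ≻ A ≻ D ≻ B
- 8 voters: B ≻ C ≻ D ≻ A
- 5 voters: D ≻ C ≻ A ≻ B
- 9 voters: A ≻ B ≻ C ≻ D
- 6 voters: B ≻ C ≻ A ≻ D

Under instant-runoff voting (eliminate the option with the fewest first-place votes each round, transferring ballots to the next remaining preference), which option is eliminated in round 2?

D

Round 1: B 14, C 8, A 9, D 12. Eliminate C.
Round 2: B 14, A 17, D 12. Eliminate D.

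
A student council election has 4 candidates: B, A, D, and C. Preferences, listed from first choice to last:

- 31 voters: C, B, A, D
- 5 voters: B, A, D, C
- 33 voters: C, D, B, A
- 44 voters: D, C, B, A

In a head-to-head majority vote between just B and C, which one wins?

C

Voters preferring B to C: 5; preferring C to B: 108.
C wins the head-to-head.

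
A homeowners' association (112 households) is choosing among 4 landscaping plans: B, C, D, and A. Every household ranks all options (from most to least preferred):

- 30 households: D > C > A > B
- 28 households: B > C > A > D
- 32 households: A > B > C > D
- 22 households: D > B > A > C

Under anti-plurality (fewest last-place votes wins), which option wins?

A

Last-place votes: B 30, C 22, D 60, A 0.
A is ranked last by the fewest voters, so A wins.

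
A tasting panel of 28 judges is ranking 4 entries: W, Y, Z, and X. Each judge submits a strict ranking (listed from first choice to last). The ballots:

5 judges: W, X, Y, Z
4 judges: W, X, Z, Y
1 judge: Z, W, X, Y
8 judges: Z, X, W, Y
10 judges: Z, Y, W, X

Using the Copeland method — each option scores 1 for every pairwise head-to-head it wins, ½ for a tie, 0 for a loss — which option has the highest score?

Z

W: beats Y and X; loses to Z → score 2.
Y: loses to W, Z, and X → score 0.
Z: beats W, Y, and X → score 3.
X: beats Y; loses to W and Z → score 1.
Z has the best pairwise record.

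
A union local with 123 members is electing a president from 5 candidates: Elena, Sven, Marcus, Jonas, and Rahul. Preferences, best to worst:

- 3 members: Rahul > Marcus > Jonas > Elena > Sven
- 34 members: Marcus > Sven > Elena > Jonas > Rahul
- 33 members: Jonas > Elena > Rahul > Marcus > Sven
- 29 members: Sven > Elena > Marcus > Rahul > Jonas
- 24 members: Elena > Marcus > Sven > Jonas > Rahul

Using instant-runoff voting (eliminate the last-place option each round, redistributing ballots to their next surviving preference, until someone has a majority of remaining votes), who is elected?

Marcus

Round 1: Elena 24, Sven 29, Marcus 34, Jonas 33, Rahul 3. Eliminate Rahul.
Round 2: Elena 24, Sven 29, Marcus 37, Jonas 33. Eliminate Elena.
Round 3: Sven 29, Marcus 61, Jonas 33. Eliminate Sven.
Round 4: Marcus 90, Jonas 33. Marcus has a majority.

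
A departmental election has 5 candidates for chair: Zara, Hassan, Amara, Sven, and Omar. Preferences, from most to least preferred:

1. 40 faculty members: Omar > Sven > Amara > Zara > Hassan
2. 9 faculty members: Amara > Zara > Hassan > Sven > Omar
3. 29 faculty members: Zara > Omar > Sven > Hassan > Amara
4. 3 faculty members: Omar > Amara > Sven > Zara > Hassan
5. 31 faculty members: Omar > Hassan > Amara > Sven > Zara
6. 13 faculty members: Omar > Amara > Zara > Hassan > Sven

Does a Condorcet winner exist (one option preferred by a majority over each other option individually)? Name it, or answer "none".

Omar vs Zara: 87–38 for Omar.
Omar vs Hassan: 116–9 for Omar.
Omar vs Amara: 116–9 for Omar.
Omar vs Sven: 116–9 for Omar.
Omar beats every other option head-to-head.

Omar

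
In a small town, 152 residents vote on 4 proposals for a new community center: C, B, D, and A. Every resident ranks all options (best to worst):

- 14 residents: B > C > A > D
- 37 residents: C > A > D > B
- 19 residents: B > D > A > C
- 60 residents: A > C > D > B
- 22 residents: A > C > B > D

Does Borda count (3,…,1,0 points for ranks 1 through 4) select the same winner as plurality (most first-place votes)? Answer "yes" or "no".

yes

Borda — scores: C 303, B 121, D 135, A 353. Winner: A.
Plurality — first-place votes: C 37, B 33, D 0, A 82. Winner: A.
The two methods agree.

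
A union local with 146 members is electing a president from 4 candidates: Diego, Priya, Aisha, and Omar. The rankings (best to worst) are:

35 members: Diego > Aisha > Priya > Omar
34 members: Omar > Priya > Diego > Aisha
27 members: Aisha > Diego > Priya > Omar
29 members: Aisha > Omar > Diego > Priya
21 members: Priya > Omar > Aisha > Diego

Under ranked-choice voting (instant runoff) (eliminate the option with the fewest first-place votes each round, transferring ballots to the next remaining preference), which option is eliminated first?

Priya

Round 1: Diego 35, Priya 21, Aisha 56, Omar 34. Eliminate Priya.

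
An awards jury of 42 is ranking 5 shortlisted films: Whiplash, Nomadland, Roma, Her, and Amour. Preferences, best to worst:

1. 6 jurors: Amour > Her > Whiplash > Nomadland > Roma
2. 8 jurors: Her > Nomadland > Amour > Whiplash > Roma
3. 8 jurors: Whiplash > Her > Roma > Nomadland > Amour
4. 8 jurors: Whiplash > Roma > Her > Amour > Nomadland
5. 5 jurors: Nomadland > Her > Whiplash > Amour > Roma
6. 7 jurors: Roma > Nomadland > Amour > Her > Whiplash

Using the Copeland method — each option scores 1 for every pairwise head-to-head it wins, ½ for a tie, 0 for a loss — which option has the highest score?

Her

Whiplash: beats Nomadland and Roma; ties Amour; loses to Her → score 2.5.
Nomadland: beats Amour; loses to Whiplash, Roma, and Her → score 1.
Roma: beats Nomadland and Amour; loses to Whiplash and Her → score 2.
Her: beats Whiplash, Nomadland, Roma, and Amour → score 4.
Amour: ties Whiplash; loses to Nomadland, Roma, and Her → score 0.5.
Her has the best pairwise record.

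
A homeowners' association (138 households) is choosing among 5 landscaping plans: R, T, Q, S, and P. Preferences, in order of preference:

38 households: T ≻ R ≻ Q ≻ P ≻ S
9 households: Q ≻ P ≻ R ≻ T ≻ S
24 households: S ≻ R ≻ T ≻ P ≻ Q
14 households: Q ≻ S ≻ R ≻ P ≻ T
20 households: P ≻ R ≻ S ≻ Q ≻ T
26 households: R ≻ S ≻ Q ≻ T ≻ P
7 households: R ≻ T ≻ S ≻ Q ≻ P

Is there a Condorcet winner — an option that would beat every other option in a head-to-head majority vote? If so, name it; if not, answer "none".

R vs T: 100–38 for R.
R vs Q: 115–23 for R.
R vs S: 100–38 for R.
R vs P: 109–29 for R.
R beats every other option head-to-head.

R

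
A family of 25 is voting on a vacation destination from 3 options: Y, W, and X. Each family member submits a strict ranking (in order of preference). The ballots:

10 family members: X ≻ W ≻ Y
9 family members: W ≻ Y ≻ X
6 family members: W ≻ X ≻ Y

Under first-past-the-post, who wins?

First-place votes: Y 0, W 15, X 10.
W has the most first-place votes.

W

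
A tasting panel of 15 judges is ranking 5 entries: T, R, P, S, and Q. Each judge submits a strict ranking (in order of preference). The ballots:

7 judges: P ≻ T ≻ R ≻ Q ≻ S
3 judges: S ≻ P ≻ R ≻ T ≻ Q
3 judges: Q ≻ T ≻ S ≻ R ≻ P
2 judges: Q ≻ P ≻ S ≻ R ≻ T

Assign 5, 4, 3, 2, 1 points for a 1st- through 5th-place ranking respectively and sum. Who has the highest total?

T: 7·4 + 3·2 + 3·4 + 2·1 = 48
R: 7·3 + 3·3 + 3·2 + 2·2 = 40
P: 7·5 + 3·4 + 3·1 + 2·4 = 58
S: 7·1 + 3·5 + 3·3 + 2·3 = 37
Q: 7·2 + 3·1 + 3·5 + 2·5 = 42
P has the highest Borda score (58).

P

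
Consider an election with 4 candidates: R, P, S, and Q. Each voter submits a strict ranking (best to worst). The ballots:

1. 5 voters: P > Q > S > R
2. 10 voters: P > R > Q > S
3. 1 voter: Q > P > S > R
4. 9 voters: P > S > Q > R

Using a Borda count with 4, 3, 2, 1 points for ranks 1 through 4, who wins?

R: 5·1 + 10·3 + 1·1 + 9·1 = 45
P: 5·4 + 10·4 + 1·3 + 9·4 = 99
S: 5·2 + 10·1 + 1·2 + 9·3 = 49
Q: 5·3 + 10·2 + 1·4 + 9·2 = 57
P has the highest Borda score (99).

P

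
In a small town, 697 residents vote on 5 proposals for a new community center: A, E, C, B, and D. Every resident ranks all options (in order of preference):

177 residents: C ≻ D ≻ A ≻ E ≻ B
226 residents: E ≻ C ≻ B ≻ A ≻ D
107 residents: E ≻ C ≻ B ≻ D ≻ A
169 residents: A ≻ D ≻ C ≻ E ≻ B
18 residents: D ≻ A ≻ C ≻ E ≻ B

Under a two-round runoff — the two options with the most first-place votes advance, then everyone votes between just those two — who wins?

Round 1 first-place votes: A 169, E 333, C 177, B 0, D 18.
E and C advance.
Runoff: E is preferred to C by 333 voters; C by 364.
C wins the runoff.

C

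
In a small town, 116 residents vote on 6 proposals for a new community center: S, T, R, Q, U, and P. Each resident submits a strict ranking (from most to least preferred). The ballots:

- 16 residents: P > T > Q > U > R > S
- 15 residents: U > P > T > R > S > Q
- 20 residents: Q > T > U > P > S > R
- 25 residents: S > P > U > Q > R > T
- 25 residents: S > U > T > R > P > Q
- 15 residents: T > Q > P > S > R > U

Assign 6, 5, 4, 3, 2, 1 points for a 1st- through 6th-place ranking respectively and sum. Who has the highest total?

P

S: 16·1 + 15·2 + 20·2 + 25·6 + 25·6 + 15·3 = 431
T: 16·5 + 15·4 + 20·5 + 25·1 + 25·4 + 15·6 = 455
R: 16·2 + 15·3 + 20·1 + 25·2 + 25·3 + 15·2 = 252
Q: 16·4 + 15·1 + 20·6 + 25·3 + 25·1 + 15·5 = 374
U: 16·3 + 15·6 + 20·4 + 25·4 + 25·5 + 15·1 = 458
P: 16·6 + 15·5 + 20·3 + 25·5 + 25·2 + 15·4 = 466
P has the highest Borda score (466).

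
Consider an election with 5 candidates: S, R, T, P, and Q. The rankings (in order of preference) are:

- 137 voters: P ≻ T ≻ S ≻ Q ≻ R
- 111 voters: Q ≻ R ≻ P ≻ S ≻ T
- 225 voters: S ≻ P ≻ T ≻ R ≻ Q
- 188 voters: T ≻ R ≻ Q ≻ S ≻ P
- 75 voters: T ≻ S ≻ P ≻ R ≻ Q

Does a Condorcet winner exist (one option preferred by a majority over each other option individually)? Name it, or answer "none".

Checking pairwise contests:
T beats S 400–336.
S beats R 437–299.
P beats T 473–263.
S beats P 488–248.
S beats Q 437–299.
Every option loses at least one head-to-head, so there is no Condorcet winner.

none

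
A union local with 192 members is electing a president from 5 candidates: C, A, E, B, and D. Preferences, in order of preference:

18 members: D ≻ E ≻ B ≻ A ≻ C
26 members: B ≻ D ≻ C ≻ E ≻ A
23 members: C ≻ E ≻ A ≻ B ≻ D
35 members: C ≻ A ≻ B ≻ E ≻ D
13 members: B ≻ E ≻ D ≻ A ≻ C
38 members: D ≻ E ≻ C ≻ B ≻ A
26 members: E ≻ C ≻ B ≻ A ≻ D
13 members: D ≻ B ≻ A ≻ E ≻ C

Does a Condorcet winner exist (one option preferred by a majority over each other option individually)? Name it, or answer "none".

E

E vs C: 108–84 for E.
E vs A: 144–48 for E.
E vs B: 105–87 for E.
E vs D: 97–95 for E.
E beats every other option head-to-head.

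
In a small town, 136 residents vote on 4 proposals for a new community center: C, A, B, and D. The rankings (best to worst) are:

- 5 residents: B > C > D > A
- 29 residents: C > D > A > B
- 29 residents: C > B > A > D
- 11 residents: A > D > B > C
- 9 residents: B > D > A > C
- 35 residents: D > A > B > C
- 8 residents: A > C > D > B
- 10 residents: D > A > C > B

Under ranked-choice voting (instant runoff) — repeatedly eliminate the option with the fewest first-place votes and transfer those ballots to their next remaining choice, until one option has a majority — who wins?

C

Round 1: C 58, A 19, B 14, D 45. Eliminate B.
Round 2: C 63, A 19, D 54. Eliminate A.
Round 3: C 71, D 65. C has a majority.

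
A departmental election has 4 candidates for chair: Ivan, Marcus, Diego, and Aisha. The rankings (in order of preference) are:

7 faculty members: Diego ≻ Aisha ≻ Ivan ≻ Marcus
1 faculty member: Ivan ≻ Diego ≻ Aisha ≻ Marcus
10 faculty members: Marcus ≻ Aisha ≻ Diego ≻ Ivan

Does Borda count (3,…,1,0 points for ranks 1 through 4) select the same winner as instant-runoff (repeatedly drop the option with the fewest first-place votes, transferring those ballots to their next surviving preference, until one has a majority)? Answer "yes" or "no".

no

Borda — scores: Ivan 10, Marcus 30, Diego 33, Aisha 35. Winner: Aisha.
Instant-runoff — R1 Ivan 1, Marcus 10, Diego 7, Aisha 0 (Marcus winner). Winner: Marcus.
The two methods disagree.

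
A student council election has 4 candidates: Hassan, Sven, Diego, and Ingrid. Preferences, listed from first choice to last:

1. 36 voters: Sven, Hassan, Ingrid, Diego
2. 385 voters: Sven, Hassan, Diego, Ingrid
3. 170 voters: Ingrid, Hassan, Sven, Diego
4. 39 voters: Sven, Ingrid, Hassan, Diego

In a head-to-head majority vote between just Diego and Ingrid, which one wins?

Voters preferring Diego to Ingrid: 385; preferring Ingrid to Diego: 245.
Diego wins the head-to-head.

Diego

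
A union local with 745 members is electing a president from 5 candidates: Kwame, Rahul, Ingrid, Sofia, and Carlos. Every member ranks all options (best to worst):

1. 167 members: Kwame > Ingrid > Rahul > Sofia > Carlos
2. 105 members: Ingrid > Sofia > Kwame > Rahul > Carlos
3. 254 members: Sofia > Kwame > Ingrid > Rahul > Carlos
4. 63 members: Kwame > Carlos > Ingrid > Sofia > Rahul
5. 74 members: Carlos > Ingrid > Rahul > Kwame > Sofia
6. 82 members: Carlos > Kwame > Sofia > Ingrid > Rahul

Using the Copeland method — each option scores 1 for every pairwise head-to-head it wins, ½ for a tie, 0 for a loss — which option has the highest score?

Kwame: beats Rahul, Ingrid, Sofia, and Carlos → score 4.
Rahul: beats Carlos; loses to Kwame, Ingrid, and Sofia → score 1.
Ingrid: beats Rahul, Sofia, and Carlos; loses to Kwame → score 3.
Sofia: beats Rahul and Carlos; loses to Kwame and Ingrid → score 2.
Carlos: loses to Kwame, Rahul, Ingrid, and Sofia → score 0.
Kwame has the best pairwise record.

Kwame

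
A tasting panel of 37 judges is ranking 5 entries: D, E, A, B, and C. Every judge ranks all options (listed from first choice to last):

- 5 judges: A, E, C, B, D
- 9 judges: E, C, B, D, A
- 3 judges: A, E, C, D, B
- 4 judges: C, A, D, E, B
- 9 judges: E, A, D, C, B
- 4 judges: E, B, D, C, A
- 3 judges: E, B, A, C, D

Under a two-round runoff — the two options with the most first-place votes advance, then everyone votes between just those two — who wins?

Round 1 first-place votes: D 0, E 25, A 8, B 0, C 4.
E and A advance.
Runoff: E is preferred to A by 25 voters; A by 12.
E wins the runoff.

E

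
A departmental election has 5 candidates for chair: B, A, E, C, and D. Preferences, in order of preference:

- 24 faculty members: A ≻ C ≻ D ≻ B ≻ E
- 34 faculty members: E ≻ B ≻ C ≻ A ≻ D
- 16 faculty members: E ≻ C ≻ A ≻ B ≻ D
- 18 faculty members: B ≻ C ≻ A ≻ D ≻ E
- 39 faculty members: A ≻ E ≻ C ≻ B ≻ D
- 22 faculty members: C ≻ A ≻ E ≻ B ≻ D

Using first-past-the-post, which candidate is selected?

A

First-place votes: B 18, A 63, E 50, C 22, D 0.
A has the most first-place votes.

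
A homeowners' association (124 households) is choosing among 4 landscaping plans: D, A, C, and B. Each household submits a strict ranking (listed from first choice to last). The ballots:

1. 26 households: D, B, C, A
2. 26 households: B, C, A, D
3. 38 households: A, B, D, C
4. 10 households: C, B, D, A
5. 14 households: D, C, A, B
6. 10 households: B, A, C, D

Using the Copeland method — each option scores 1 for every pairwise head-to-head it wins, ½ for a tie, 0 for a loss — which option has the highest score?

D: beats C; loses to A and B → score 1.
A: beats D; loses to C and B → score 1.
C: beats A; loses to D and B → score 1.
B: beats D, A, and C → score 3.
B has the best pairwise record.

B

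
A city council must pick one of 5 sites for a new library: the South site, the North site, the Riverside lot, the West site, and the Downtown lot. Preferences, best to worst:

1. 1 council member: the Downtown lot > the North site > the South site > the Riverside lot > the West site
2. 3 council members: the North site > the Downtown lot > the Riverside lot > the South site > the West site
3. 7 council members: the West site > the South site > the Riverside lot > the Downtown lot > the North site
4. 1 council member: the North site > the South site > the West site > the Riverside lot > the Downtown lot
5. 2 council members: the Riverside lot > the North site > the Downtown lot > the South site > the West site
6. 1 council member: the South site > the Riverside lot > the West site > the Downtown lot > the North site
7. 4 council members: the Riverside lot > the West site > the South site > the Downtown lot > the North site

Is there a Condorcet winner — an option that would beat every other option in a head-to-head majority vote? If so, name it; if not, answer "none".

none

Checking pairwise contests:
the West site beats the South site 11–8.
the South site beats the North site 12–7.
the South site beats the Riverside lot 10–9.
the Riverside lot beats the West site 11–8.
the South site beats the Downtown lot 13–6.
Every option loses at least one head-to-head, so there is no Condorcet winner.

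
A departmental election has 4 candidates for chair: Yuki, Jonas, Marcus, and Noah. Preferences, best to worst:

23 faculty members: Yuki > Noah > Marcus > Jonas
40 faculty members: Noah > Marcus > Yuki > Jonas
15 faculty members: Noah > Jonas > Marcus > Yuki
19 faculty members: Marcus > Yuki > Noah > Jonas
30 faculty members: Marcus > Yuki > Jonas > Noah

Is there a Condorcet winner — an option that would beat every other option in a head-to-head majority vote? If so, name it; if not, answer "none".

Checking pairwise contests:
Marcus beats Yuki 104–23.
Yuki beats Jonas 112–15.
Noah beats Marcus 78–49.
Yuki beats Noah 72–55.
Every option loses at least one head-to-head, so there is no Condorcet winner.

none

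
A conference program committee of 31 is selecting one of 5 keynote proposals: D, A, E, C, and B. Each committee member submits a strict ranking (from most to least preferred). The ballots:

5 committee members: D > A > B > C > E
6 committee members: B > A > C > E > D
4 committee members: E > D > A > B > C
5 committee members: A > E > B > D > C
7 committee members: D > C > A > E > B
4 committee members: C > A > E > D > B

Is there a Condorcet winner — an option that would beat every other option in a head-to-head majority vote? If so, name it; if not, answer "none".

none

Checking pairwise contests:
E beats D 19–12.
D beats A 16–15.
A beats E 27–4.
D beats C 21–10.
D beats B 20–11.
Every option loses at least one head-to-head, so there is no Condorcet winner.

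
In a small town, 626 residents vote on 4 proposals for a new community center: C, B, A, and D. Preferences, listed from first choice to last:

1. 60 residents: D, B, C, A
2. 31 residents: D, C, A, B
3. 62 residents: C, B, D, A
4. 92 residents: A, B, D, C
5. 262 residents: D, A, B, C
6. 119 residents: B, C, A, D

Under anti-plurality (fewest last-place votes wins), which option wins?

B

Last-place votes: C 354, B 31, A 122, D 119.
B is ranked last by the fewest voters, so B wins.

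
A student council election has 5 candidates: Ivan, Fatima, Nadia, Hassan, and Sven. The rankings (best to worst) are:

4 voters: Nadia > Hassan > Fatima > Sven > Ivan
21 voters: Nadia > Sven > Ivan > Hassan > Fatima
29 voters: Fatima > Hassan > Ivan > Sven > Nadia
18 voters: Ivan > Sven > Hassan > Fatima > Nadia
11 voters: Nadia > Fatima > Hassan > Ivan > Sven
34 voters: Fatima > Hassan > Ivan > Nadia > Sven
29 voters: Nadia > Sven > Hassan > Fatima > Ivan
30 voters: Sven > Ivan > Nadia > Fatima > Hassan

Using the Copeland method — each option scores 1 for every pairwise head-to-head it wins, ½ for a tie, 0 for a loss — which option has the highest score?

Nadia

Ivan: beats Nadia and Sven; loses to Fatima and Hassan → score 2.
Fatima: beats Ivan and Hassan; loses to Nadia and Sven → score 2.
Nadia: beats Fatima, Hassan, and Sven; loses to Ivan → score 3.
Hassan: beats Ivan; loses to Fatima, Nadia, and Sven → score 1.
Sven: beats Fatima and Hassan; loses to Ivan and Nadia → score 2.
Nadia has the best pairwise record.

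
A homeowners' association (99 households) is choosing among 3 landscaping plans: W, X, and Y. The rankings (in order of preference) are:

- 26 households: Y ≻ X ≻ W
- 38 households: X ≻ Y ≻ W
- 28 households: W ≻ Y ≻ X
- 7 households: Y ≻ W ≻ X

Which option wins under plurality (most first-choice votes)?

X

First-place votes: W 28, X 38, Y 33.
X has the most first-place votes.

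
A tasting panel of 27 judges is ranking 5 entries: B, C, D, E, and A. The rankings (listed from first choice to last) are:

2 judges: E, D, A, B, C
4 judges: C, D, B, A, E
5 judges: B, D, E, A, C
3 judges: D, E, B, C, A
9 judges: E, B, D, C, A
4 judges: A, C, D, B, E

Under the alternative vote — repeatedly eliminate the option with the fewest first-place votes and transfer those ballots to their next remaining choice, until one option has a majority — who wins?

Round 1: B 5, C 4, D 3, E 11, A 4. Eliminate D.
Round 2: B 5, C 4, E 14, A 4. E has a majority.

E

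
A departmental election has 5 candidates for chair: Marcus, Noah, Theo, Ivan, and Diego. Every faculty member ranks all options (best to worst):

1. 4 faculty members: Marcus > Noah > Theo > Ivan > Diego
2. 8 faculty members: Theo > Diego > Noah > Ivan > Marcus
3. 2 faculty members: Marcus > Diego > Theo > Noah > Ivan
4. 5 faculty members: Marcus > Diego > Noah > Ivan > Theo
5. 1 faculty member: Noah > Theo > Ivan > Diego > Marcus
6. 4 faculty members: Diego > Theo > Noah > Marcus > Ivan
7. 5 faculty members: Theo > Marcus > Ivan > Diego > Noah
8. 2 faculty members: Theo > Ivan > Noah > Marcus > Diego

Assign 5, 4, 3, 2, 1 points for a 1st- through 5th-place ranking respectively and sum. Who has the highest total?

Theo

Marcus: 4·5 + 8·1 + 2·5 + 5·5 + 1·1 + 4·2 + 5·4 + 2·2 = 96
Noah: 4·4 + 8·3 + 2·2 + 5·3 + 1·5 + 4·3 + 5·1 + 2·3 = 87
Theo: 4·3 + 8·5 + 2·3 + 5·1 + 1·4 + 4·4 + 5·5 + 2·5 = 118
Ivan: 4·2 + 8·2 + 2·1 + 5·2 + 1·3 + 4·1 + 5·3 + 2·4 = 66
Diego: 4·1 + 8·4 + 2·4 + 5·4 + 1·2 + 4·5 + 5·2 + 2·1 = 98
Theo has the highest Borda score (118).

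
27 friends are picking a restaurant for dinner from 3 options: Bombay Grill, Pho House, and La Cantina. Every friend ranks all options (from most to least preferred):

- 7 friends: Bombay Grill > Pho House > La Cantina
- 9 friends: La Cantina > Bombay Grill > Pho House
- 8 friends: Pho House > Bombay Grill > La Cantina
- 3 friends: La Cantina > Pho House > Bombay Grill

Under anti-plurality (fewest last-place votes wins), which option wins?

Last-place votes: Bombay Grill 3, Pho House 9, La Cantina 15.
Bombay Grill is ranked last by the fewest voters, so Bombay Grill wins.

Bombay Grill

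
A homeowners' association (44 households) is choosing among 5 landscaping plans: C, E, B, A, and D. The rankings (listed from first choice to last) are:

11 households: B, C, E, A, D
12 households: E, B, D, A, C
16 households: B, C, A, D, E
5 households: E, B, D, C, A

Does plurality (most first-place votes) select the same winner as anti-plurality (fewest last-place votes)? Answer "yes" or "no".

Plurality — first-place votes: C 0, E 17, B 27, A 0, D 0. Winner: B.
Anti-plurality — last-place votes: C 12, E 16, B 0, A 5, D 11. Winner: B.
The two methods agree.

yes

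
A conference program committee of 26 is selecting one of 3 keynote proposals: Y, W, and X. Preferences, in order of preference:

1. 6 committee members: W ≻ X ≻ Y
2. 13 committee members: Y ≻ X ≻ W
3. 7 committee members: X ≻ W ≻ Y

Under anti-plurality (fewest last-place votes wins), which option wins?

X

Last-place votes: Y 13, W 13, X 0.
X is ranked last by the fewest voters, so X wins.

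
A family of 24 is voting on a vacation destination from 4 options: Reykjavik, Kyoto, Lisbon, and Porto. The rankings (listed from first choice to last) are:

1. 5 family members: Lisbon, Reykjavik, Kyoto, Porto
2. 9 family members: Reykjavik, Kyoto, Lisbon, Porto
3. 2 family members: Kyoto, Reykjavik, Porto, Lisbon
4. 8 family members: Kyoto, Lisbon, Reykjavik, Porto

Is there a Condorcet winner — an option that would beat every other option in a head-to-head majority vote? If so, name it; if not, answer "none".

Checking pairwise contests:
Lisbon beats Reykjavik 13–11.
Reykjavik beats Kyoto 14–10.
Kyoto beats Lisbon 19–5.
Reykjavik beats Porto 24–0.
Every option loses at least one head-to-head, so there is no Condorcet winner.

none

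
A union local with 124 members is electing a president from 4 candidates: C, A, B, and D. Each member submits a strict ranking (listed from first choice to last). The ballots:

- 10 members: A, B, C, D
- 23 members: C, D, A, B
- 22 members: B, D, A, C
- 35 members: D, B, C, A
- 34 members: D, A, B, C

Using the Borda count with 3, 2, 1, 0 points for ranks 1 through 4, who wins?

C: 10·1 + 23·3 + 22·0 + 35·1 + 34·0 = 114
A: 10·3 + 23·1 + 22·1 + 35·0 + 34·2 = 143
B: 10·2 + 23·0 + 22·3 + 35·2 + 34·1 = 190
D: 10·0 + 23·2 + 22·2 + 35·3 + 34·3 = 297
D has the highest Borda score (297).

D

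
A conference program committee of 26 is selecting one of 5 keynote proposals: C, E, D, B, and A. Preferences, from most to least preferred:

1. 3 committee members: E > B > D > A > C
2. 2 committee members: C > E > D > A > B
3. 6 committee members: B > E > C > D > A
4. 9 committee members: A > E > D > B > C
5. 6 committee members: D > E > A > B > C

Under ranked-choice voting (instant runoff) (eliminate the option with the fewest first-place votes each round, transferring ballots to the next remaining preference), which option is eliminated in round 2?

E

Round 1: C 2, E 3, D 6, B 6, A 9. Eliminate C.
Round 2: E 5, D 6, B 6, A 9. Eliminate E.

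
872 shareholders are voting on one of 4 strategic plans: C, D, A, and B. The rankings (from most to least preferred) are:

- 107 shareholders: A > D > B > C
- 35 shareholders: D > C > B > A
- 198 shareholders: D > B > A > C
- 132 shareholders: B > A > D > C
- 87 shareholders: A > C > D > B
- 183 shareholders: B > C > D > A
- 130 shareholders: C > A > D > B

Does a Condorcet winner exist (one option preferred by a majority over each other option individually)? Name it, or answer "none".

none

Checking pairwise contests:
D beats C 472–400.
A beats D 456–416.
B beats A 548–324.
D beats B 557–315.
Every option loses at least one head-to-head, so there is no Condorcet winner.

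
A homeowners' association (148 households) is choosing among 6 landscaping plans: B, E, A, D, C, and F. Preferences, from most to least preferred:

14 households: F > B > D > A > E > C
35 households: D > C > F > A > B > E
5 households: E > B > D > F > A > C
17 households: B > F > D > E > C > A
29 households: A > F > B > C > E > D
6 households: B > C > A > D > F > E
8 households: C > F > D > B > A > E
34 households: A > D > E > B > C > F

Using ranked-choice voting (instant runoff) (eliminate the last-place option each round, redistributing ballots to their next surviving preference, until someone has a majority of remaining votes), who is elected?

Round 1: B 23, E 5, A 63, D 35, C 8, F 14. Eliminate E.
Round 2: B 28, A 63, D 35, C 8, F 14. Eliminate C.
Round 3: B 28, A 63, D 35, F 22. Eliminate F.
Round 4: B 42, A 63, D 43. Eliminate B.
Round 5: A 69, D 79. D has a majority.

D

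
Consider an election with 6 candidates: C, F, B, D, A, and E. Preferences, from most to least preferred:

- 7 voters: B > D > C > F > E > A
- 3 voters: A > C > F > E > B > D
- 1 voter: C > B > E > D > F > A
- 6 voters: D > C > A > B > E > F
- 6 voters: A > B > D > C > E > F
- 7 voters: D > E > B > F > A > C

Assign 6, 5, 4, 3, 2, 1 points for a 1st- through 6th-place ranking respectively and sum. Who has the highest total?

C: 7·4 + 3·5 + 1·6 + 6·5 + 6·3 + 7·1 = 104
F: 7·3 + 3·4 + 1·2 + 6·1 + 6·1 + 7·3 = 68
B: 7·6 + 3·2 + 1·5 + 6·3 + 6·5 + 7·4 = 129
D: 7·5 + 3·1 + 1·3 + 6·6 + 6·4 + 7·6 = 143
A: 7·1 + 3·6 + 1·1 + 6·4 + 6·6 + 7·2 = 100
E: 7·2 + 3·3 + 1·4 + 6·2 + 6·2 + 7·5 = 86
D has the highest Borda score (143).

D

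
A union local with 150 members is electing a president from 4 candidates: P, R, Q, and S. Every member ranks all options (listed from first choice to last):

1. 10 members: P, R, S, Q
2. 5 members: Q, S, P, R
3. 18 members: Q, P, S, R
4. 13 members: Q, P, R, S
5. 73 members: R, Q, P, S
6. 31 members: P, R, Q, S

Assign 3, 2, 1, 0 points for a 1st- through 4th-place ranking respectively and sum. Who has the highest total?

R

P: 10·3 + 5·1 + 18·2 + 13·2 + 73·1 + 31·3 = 263
R: 10·2 + 5·0 + 18·0 + 13·1 + 73·3 + 31·2 = 314
Q: 10·0 + 5·3 + 18·3 + 13·3 + 73·2 + 31·1 = 285
S: 10·1 + 5·2 + 18·1 + 13·0 + 73·0 + 31·0 = 38
R has the highest Borda score (314).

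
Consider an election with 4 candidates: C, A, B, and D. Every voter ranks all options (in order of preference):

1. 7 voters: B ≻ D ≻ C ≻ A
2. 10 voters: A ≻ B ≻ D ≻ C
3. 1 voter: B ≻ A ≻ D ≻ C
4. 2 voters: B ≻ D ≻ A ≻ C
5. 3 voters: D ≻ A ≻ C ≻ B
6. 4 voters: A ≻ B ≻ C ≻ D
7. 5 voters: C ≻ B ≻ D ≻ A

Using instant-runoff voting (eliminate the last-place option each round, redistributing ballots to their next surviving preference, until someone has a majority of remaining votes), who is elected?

A

Round 1: C 5, A 14, B 10, D 3. Eliminate D.
Round 2: C 5, A 17, B 10. A has a majority.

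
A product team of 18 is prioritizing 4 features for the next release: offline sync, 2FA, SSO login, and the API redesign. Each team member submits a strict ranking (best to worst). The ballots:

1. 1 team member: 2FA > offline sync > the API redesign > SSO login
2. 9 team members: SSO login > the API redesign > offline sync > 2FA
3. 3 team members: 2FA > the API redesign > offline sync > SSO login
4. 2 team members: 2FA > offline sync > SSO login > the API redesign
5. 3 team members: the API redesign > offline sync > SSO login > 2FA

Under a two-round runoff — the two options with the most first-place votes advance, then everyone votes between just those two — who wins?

SSO login

Round 1 first-place votes: offline sync 0, 2FA 6, SSO login 9, the API redesign 3.
SSO login and 2FA advance.
Runoff: SSO login is preferred to 2FA by 12 voters; 2FA by 6.
SSO login wins the runoff.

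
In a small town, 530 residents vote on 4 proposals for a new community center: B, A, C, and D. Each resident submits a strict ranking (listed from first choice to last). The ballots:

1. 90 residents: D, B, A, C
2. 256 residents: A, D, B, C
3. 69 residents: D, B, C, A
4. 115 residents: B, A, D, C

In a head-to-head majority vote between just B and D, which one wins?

D

Voters preferring B to D: 115; preferring D to B: 415.
D wins the head-to-head.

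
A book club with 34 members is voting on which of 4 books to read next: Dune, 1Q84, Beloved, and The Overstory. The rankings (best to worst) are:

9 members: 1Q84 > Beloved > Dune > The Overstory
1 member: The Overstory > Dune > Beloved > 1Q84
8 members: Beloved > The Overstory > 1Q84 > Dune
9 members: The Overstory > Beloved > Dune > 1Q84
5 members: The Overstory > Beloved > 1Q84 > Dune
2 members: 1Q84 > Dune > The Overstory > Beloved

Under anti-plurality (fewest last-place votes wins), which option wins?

Last-place votes: Dune 13, 1Q84 10, Beloved 2, The Overstory 9.
Beloved is ranked last by the fewest voters, so Beloved wins.

Beloved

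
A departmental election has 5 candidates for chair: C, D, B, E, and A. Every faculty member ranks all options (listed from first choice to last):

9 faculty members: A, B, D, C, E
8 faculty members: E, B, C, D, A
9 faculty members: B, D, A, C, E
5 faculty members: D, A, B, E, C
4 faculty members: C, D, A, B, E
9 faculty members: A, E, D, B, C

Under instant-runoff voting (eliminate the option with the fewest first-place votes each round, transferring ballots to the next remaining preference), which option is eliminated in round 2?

E

Round 1: C 4, D 5, B 9, E 8, A 18. Eliminate C.
Round 2: D 9, B 9, E 8, A 18. Eliminate E.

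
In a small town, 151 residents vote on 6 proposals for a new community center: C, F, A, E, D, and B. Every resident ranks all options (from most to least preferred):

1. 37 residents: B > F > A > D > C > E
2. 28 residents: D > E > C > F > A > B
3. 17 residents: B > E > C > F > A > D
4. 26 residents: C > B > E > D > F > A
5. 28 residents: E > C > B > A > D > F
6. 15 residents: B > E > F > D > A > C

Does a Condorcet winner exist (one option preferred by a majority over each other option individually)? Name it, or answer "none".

none

Checking pairwise contests:
E beats C 88–63.
C beats F 99–52.
C beats A 99–52.
B beats E 95–56.
A beats D 82–69.
C beats B 82–69.
Every option loses at least one head-to-head, so there is no Condorcet winner.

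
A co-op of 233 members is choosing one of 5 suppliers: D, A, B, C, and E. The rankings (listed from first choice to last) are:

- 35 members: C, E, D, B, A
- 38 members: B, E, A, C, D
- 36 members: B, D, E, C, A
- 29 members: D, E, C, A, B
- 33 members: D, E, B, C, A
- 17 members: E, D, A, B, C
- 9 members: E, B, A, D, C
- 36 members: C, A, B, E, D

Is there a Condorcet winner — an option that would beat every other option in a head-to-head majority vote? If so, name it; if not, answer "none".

E

E vs D: 135–98 for E.
E vs A: 197–36 for E.
E vs B: 123–110 for E.
E vs C: 162–71 for E.
E beats every other option head-to-head.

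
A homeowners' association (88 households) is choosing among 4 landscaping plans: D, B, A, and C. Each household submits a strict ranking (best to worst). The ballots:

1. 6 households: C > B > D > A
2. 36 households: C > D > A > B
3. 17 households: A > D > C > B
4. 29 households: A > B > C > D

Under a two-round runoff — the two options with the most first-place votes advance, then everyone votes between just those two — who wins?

Round 1 first-place votes: D 0, B 0, A 46, C 42.
A and C advance.
Runoff: A is preferred to C by 46 voters; C by 42.
A wins the runoff.

A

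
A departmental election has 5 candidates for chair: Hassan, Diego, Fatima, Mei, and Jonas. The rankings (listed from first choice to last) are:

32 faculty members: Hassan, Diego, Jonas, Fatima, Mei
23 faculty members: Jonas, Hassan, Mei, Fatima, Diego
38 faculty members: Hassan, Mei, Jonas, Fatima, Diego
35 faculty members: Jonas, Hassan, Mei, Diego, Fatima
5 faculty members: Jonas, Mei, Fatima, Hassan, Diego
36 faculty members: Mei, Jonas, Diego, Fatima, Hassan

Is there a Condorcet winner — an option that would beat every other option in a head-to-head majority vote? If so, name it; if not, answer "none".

Jonas

Jonas vs Hassan: 99–70 for Jonas.
Jonas vs Diego: 137–32 for Jonas.
Jonas vs Fatima: 169–0 for Jonas.
Jonas vs Mei: 95–74 for Jonas.
Jonas beats every other option head-to-head.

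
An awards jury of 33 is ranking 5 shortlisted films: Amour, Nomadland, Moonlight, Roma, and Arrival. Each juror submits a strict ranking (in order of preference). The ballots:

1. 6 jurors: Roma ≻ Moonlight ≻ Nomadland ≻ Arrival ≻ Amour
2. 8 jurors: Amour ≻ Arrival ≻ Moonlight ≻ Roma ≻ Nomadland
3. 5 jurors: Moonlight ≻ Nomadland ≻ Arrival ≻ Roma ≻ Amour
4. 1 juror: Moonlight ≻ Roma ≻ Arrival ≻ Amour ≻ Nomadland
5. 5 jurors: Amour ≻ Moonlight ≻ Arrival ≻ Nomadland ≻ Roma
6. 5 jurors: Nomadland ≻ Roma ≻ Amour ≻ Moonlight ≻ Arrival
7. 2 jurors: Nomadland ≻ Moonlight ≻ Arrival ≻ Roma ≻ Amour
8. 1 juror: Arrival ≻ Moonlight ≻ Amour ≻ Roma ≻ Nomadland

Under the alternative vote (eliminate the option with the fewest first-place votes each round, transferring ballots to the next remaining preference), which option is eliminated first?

Round 1: Amour 13, Nomadland 7, Moonlight 6, Roma 6, Arrival 1. Eliminate Arrival.

Arrival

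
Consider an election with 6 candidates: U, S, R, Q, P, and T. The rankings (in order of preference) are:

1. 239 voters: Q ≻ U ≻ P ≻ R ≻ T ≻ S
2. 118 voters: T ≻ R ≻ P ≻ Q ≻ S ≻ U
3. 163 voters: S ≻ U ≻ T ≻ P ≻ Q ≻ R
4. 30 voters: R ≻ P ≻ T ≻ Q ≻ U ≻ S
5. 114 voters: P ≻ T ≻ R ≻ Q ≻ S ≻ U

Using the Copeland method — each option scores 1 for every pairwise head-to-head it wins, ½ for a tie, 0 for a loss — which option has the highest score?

U: beats R, P, and T; loses to S and Q → score 3.
S: beats U; loses to R, Q, P, and T → score 1.
R: beats S; loses to U, Q, P, and T → score 1.
Q: beats U, S, and R; loses to P and T → score 3.
P: beats S, R, Q, and T; loses to U → score 4.
T: beats S, R, and Q; loses to U and P → score 3.
P has the best pairwise record.

P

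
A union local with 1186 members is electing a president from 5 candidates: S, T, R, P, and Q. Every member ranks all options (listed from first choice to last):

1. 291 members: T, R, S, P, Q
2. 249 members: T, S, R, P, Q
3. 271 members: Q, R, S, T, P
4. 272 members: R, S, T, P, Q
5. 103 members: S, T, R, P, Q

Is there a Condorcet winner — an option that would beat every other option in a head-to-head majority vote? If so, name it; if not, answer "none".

Checking pairwise contests:
R beats S 834–352.
S beats T 646–540.
T beats R 643–543.
S beats P 1186–0.
S beats Q 915–271.
Every option loses at least one head-to-head, so there is no Condorcet winner.

none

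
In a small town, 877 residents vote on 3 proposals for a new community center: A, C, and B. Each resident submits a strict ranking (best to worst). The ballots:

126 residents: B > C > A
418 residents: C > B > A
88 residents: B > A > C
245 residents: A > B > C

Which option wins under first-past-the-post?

First-place votes: A 245, C 418, B 214.
C has the most first-place votes.

C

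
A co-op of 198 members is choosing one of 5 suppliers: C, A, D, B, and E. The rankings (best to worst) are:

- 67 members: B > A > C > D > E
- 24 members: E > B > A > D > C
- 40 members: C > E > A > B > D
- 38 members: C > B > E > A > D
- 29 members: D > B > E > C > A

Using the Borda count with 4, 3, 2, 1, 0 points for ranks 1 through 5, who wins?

B

C: 67·2 + 24·0 + 40·4 + 38·4 + 29·1 = 475
A: 67·3 + 24·2 + 40·2 + 38·1 + 29·0 = 367
D: 67·1 + 24·1 + 40·0 + 38·0 + 29·4 = 207
B: 67·4 + 24·3 + 40·1 + 38·3 + 29·3 = 581
E: 67·0 + 24·4 + 40·3 + 38·2 + 29·2 = 350
B has the highest Borda score (581).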